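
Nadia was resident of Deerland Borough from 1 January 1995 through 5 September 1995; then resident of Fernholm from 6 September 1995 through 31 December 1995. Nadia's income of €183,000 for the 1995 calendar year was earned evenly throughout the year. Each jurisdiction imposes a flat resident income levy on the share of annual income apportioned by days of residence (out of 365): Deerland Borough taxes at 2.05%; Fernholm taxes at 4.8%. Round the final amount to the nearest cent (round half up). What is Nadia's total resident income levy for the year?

Deerland Borough, 1 January – 5 September 1995: 248 days → €183,000 × 2.05% × 248/365 = €2,548.9644
Fernholm, 6 September – 31 December 1995: 117 days → €183,000 × 4.8% × 117/365 = €2,815.6932
Total = €5,364.6575

€5,364.66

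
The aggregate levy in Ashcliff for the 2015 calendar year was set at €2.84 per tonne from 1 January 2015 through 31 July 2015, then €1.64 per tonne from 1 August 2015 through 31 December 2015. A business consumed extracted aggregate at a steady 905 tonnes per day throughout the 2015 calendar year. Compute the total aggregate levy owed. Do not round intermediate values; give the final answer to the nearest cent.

1 January – 31 July 2015: 212 days × 905 tonnes/day = 191,860 tonnes at €2.84/tonne → €544882.40
1 August – 31 December 2015: 153 days × 905 tonnes/day = 138,465 tonnes at €1.64/tonne → €227082.60

€771965.00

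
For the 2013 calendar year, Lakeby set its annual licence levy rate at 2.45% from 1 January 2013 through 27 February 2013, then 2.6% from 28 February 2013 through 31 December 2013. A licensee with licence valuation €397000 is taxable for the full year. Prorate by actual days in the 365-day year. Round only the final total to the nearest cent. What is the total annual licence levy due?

€10227.37

1 January – 27 February 2013: 58 days at 2.45% → €397000 × 2.45% × 58/365 = €1545.5808
28 February – 31 December 2013: 307 days at 2.6% → €397000 × 2.6% × 307/365 = €8681.7918
Total = €10227.3726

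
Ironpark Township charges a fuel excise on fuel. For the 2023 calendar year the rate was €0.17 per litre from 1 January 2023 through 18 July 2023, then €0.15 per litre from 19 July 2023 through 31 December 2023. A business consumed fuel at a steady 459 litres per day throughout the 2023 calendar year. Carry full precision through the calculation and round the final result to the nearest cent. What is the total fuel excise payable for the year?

1 January – 18 July 2023: 199 days × 459 litres/day = 91,341 litres at €0.17/litre → €15,527.97
19 July – 31 December 2023: 166 days × 459 litres/day = 76,194 litres at €0.15/litre → €11,429.10

€26,957.07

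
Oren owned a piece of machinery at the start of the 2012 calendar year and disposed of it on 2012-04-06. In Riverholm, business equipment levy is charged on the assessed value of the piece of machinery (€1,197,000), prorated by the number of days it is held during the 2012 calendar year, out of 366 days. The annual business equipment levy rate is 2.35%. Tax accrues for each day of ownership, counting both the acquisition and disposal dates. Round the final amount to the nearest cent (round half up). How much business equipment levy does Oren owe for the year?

€7,455.09

Days held (2012-01-01 to 2012-04-06): 97 out of 366
Tax = €1,197,000 × 2.35% × 97/366 = €7,455.0861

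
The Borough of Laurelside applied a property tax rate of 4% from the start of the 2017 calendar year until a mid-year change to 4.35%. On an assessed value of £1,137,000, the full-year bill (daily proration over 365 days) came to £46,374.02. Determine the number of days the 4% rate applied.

283 days

Let d = days at the first rate; then 365 − d days at the second rate.
£1,137,000 × [4%·d + 4.35%·(365−d)] / 365 = £46,374.02
Solving gives d = 283, so the new rate took effect on 11 Oct 2017.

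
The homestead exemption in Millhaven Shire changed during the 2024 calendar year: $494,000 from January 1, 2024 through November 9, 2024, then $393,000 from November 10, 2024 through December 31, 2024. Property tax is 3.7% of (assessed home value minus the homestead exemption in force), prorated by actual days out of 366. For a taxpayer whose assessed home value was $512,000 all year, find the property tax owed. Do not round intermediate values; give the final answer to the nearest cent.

January 1 – November 9, 2024: 314 days, exemption $494,000 → ($512,000 − $494,000) × 3.7% × 314/366 = $571.3770
November 10 – December 31, 2024: 52 days, exemption $393,000 → ($512,000 − $393,000) × 3.7% × 52/366 = $625.5628
Total = $1,196.9399

$1,196.94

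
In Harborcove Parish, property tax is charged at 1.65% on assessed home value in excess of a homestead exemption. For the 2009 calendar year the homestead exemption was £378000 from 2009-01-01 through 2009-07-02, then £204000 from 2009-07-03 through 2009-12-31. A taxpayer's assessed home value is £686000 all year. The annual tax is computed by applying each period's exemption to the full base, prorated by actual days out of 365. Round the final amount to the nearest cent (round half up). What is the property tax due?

£6513.57

2009-01-01 to 2009-07-02: 183 days, exemption £378000 → (£686000 − £378000) × 1.65% × 183/365 = £2547.9616
2009-07-03 to 2009-12-31: 182 days, exemption £204000 → (£686000 − £204000) × 1.65% × 182/365 = £3965.6055
Total = £6513.5671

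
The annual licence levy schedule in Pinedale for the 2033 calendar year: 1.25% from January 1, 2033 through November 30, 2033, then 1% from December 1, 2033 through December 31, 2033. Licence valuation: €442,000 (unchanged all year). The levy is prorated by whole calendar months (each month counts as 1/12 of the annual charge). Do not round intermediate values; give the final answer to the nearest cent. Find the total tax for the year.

€5,432.92

January 1 – November 30, 2033: 11 months at 1.25% → €442,000 × 1.25% × 11/12 = €5,064.5833
December 1 – December 31, 2033: 1 month at 1% → €442,000 × 1% × 1/12 = €368.3333
Total = €5,432.9167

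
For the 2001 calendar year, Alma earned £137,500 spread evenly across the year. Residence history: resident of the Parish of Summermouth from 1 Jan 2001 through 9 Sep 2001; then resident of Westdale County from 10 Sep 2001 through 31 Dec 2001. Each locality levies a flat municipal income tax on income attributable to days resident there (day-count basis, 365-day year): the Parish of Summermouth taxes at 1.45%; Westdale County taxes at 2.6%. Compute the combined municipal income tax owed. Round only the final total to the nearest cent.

The Parish of Summermouth, 1 Jan – 9 Sep 2001: 252 days → £137,500 × 1.45% × 252/365 = £1,376.5068
Westdale County, 10 Sep – 31 Dec 2001: 113 days → £137,500 × 2.6% × 113/365 = £1,106.7808
Total = £2,483.2877

£2,483.29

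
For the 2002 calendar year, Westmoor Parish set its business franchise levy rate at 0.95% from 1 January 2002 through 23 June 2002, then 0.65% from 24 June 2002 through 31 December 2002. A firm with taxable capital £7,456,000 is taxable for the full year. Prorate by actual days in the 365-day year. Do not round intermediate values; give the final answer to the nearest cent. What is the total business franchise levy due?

£59,127.10

1 January – 23 June 2002: 174 days at 0.95% → £7,456,000 × 0.95% × 174/365 = £33,766.4877
24 June – 31 December 2002: 191 days at 0.65% → £7,456,000 × 0.65% × 191/365 = £25,360.6137
Total = £59,127.1014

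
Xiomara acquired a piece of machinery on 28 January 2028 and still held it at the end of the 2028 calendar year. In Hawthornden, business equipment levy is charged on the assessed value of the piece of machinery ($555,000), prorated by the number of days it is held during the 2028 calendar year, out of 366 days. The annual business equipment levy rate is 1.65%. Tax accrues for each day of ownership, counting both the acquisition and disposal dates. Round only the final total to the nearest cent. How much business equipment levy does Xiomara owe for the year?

Days held (28 January – 31 December 2028): 339 out of 366
Tax = $555,000 × 1.65% × 339/366 = $8,481.9467

$8,481.95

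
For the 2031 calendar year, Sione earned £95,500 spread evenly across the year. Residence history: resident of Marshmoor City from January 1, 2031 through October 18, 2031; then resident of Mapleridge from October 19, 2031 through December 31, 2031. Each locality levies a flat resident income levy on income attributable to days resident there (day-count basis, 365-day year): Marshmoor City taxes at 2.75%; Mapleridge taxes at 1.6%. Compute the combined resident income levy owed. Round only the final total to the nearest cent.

£2,403.59

Marshmoor City, January 1 – October 18, 2031: 291 days → £95,500 × 2.75% × 291/365 = £2,093.8048
Mapleridge, October 19 – December 31, 2031: 74 days → £95,500 × 1.6% × 74/365 = £309.7863
Total = £2,403.5911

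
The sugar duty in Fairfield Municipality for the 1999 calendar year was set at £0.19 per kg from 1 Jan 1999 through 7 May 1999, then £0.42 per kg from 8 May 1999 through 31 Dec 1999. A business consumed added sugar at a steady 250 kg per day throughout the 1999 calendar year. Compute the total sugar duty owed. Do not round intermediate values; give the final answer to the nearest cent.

£31022.50

1 Jan – 7 May 1999: 127 days × 250 kg/day = 31,750 kg at £0.19/kg → £6032.50
8 May – 31 Dec 1999: 238 days × 250 kg/day = 59,500 kg at £0.42/kg → £24990.00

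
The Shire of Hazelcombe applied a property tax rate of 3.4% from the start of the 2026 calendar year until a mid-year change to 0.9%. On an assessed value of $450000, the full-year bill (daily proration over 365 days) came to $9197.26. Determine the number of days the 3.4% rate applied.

Let d = days at the first rate; then 365 − d days at the second rate.
$450000 × [3.4%·d + 0.9%·(365−d)] / 365 = $9197.26
Solving gives d = 167, so the new rate took effect on 17 Jun 2026.

167 days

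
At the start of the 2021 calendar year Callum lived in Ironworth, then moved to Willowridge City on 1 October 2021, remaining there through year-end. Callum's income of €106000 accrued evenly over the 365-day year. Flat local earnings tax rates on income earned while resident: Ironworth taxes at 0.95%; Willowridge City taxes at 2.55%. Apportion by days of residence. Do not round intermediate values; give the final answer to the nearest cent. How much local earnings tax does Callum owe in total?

Ironworth, 1 January – 30 September 2021: 273 days → €106000 × 0.95% × 273/365 = €753.1808
Willowridge City, 1 October – 31 December 2021: 92 days → €106000 × 2.55% × 92/365 = €681.3041
Total = €1434.4849

€1434.48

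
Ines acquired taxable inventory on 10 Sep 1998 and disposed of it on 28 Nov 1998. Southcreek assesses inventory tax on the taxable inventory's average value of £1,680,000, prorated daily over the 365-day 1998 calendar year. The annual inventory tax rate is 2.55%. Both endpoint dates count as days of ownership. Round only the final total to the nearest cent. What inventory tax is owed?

£9,389.59

Days held (10 Sep – 28 Nov 1998): 80 out of 365
Tax = £1,680,000 × 2.55% × 80/365 = £9,389.5890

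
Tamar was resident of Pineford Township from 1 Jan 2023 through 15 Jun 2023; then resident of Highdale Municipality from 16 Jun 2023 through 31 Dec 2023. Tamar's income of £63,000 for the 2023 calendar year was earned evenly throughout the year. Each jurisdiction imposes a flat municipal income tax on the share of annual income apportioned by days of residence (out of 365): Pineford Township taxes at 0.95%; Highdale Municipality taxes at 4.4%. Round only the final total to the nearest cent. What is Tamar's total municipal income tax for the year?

Pineford Township, 1 Jan – 15 Jun 2023: 166 days → £63,000 × 0.95% × 166/365 = £272.1945
Highdale Municipality, 16 Jun – 31 Dec 2023: 199 days → £63,000 × 4.4% × 199/365 = £1,511.3096
Total = £1,783.5041

£1,783.50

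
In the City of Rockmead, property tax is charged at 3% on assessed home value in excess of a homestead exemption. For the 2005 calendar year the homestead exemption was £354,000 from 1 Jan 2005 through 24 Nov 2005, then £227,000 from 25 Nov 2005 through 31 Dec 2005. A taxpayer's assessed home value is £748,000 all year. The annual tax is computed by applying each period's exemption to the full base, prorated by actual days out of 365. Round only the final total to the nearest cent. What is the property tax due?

£12,206.22

1 Jan – 24 Nov 2005: 328 days, exemption £354,000 → (£748,000 − £354,000) × 3% × 328/365 = £10,621.8082
25 Nov – 31 Dec 2005: 37 days, exemption £227,000 → (£748,000 − £227,000) × 3% × 37/365 = £1,584.4110
Total = £12,206.2192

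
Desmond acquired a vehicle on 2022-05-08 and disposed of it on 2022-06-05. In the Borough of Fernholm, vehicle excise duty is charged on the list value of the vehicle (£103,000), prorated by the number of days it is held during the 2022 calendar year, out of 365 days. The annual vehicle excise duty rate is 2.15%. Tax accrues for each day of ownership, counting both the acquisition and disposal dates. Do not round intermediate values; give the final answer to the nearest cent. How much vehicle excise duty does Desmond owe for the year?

Days held (2022-05-08 to 2022-06-05): 29 out of 365
Tax = £103,000 × 2.15% × 29/365 = £175.9466

£175.95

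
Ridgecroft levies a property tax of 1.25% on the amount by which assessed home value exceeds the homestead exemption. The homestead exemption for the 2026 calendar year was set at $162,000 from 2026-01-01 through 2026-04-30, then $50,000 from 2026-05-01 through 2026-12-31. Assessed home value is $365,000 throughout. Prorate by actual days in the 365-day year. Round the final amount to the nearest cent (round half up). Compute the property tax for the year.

$3,477.23

2026-01-01 to 2026-04-30: 120 days, exemption $162,000 → ($365,000 − $162,000) × 1.25% × 120/365 = $834.2466
2026-05-01 to 2026-12-31: 245 days, exemption $50,000 → ($365,000 − $50,000) × 1.25% × 245/365 = $2,642.9795
Total = $3,477.2260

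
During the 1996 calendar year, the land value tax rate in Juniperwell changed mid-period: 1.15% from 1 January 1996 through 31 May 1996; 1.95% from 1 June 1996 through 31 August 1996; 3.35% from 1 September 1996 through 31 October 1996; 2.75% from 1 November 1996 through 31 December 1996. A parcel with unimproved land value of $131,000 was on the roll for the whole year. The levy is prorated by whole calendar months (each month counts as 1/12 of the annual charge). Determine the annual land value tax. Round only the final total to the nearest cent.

$2,598.17

1 January – 31 May 1996: 5 months at 1.15% → $131,000 × 1.15% × 5/12 = $627.7083
1 June – 31 August 1996: 3 months at 1.95% → $131,000 × 1.95% × 3/12 = $638.6250
1 September – 31 October 1996: 2 months at 3.35% → $131,000 × 3.35% × 2/12 = $731.4167
1 November – 31 December 1996: 2 months at 2.75% → $131,000 × 2.75% × 2/12 = $600.4167
Total = $2,598.1667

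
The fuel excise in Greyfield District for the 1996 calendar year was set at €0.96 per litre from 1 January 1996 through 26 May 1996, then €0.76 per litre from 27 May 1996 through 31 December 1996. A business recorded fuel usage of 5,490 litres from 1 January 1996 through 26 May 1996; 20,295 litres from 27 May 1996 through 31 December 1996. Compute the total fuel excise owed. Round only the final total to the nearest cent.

€20694.60

1 January – 26 May 1996: 5,490 litres at €0.96/litre → €5270.40
27 May – 31 December 1996: 20,295 litres at €0.76/litre → €15424.20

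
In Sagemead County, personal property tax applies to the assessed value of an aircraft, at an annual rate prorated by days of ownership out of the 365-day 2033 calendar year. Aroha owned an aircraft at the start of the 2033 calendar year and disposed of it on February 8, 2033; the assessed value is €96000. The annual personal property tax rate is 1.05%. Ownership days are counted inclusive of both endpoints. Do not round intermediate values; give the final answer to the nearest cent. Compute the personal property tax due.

Days held (January 1 – February 8, 2033): 39 out of 365
Tax = €96000 × 1.05% × 39/365 = €107.7041

€107.70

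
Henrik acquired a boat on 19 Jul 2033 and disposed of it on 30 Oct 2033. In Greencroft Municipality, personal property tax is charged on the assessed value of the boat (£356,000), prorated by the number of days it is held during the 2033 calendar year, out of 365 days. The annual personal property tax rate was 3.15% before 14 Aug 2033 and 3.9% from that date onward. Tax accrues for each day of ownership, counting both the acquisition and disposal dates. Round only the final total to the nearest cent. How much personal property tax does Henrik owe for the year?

£3,765.80

19 Jul – 13 Aug 2033: 26 days at 3.15% → £356,000 × 3.15% × 26/365 = £798.8055
14 Aug – 30 Oct 2033: 78 days at 3.9% → £356,000 × 3.9% × 78/365 = £2,966.9918
Total = £3,765.7973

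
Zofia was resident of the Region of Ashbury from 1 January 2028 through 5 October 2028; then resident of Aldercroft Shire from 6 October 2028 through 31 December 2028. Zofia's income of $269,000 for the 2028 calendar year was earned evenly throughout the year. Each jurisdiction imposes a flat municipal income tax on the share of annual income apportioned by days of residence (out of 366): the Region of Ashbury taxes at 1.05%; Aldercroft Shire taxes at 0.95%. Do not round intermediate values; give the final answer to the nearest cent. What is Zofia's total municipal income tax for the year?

The Region of Ashbury, 1 January – 5 October 2028: 279 days → $269,000 × 1.05% × 279/366 = $2,153.1025
Aldercroft Shire, 6 October – 31 December 2028: 87 days → $269,000 × 0.95% × 87/366 = $607.4549
Total = $2,760.5574

$2,760.56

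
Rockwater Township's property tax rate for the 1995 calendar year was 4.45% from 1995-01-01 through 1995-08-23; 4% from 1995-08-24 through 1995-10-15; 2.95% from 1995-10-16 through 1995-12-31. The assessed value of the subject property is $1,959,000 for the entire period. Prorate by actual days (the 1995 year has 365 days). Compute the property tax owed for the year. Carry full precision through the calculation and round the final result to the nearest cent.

1995-01-01 to 1995-08-23: 235 days at 4.45% → $1,959,000 × 4.45% × 235/365 = $56,126.6918
1995-08-24 to 1995-10-15: 53 days at 4% → $1,959,000 × 4% × 53/365 = $11,378.3014
1995-10-16 to 1995-12-31: 77 days at 2.95% → $1,959,000 × 2.95% × 77/365 = $12,191.4205
Total = $79,696.4137

$79,696.41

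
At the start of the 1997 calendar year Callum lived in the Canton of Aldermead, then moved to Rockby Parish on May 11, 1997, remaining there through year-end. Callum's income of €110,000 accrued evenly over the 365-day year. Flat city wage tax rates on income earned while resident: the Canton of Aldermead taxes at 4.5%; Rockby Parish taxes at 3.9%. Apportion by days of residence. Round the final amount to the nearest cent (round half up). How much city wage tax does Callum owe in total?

The Canton of Aldermead, January 1 – May 10, 1997: 130 days → €110,000 × 4.5% × 130/365 = €1,763.0137
Rockby Parish, May 11 – December 31, 1997: 235 days → €110,000 × 3.9% × 235/365 = €2,762.0548
Total = €4,525.0685

€4,525.07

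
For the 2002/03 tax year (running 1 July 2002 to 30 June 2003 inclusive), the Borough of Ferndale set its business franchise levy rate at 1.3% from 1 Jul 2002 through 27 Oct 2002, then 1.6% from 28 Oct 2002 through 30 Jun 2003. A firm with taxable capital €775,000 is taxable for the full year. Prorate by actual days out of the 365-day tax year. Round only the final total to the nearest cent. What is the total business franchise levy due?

€11,641.99

1 Jul – 27 Oct 2002: 119 days at 1.3% → €775,000 × 1.3% × 119/365 = €3,284.7260
28 Oct 2002 – 30 Jun 2003: 246 days at 1.6% → €775,000 × 1.6% × 246/365 = €8,357.2603
Total = €11,641.9863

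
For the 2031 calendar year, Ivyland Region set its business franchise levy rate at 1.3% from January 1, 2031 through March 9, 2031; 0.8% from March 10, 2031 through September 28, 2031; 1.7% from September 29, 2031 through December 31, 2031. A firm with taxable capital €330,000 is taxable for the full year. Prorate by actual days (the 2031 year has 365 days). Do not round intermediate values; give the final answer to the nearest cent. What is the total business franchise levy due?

€3,712.27

January 1 – March 9, 2031: 68 days at 1.3% → €330,000 × 1.3% × 68/365 = €799.2329
March 10 – September 28, 2031: 203 days at 0.8% → €330,000 × 0.8% × 203/365 = €1,468.2740
September 29 – December 31, 2031: 94 days at 1.7% → €330,000 × 1.7% × 94/365 = €1,444.7671
Total = €3,712.2740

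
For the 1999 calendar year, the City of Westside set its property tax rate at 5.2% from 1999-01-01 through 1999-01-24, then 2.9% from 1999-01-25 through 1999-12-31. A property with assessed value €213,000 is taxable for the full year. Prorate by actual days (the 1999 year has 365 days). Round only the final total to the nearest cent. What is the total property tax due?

1999-01-01 to 1999-01-24: 24 days at 5.2% → €213,000 × 5.2% × 24/365 = €728.2849
1999-01-25 to 1999-12-31: 341 days at 2.9% → €213,000 × 2.9% × 341/365 = €5,770.8411
Total = €6,499.1260

€6,499.13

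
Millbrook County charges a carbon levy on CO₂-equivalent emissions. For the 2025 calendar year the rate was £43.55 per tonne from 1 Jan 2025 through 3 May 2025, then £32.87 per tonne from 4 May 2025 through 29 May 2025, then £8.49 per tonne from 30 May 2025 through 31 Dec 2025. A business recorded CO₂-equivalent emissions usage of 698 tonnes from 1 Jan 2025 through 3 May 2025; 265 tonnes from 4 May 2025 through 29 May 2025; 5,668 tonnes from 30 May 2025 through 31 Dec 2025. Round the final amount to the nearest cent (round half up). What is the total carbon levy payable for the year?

1 Jan – 3 May 2025: 698 tonnes at £43.55/tonne → £30,397.90
4 May – 29 May 2025: 265 tonnes at £32.87/tonne → £8,710.55
30 May – 31 Dec 2025: 5,668 tonnes at £8.49/tonne → £48,121.32

£87,229.77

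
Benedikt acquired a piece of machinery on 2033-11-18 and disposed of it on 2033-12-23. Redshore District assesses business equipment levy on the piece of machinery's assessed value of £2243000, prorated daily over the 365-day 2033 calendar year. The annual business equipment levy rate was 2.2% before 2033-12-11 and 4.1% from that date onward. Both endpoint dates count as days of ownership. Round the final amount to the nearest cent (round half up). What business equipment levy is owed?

2033-11-18 to 2033-12-10: 23 days at 2.2% → £2243000 × 2.2% × 23/365 = £3109.4740
2033-12-11 to 2033-12-23: 13 days at 4.1% → £2243000 × 4.1% × 13/365 = £3275.3945
Total = £6384.8685

£6384.87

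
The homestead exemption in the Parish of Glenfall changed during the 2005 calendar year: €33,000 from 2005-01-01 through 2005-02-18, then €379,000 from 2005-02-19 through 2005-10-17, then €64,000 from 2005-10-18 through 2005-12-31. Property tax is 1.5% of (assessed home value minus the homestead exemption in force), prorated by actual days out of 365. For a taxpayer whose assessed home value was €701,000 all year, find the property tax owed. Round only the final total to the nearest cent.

€6,497.63

2005-01-01 to 2005-02-18: 49 days, exemption €33,000 → (€701,000 − €33,000) × 1.5% × 49/365 = €1,345.1507
2005-02-19 to 2005-10-17: 241 days, exemption €379,000 → (€701,000 − €379,000) × 1.5% × 241/365 = €3,189.1233
2005-10-18 to 2005-12-31: 75 days, exemption €64,000 → (€701,000 − €64,000) × 1.5% × 75/365 = €1,963.3562
Total = €6,497.6301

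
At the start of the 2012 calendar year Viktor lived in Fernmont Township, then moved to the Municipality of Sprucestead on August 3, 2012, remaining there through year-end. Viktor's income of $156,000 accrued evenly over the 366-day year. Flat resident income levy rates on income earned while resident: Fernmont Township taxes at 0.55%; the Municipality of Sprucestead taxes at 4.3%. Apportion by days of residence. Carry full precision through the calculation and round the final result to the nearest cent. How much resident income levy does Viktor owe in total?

$3,271.52

Fernmont Township, January 1 – August 2, 2012: 215 days → $156,000 × 0.55% × 215/366 = $504.0164
The Municipality of Sprucestead, August 3 – December 31, 2012: 151 days → $156,000 × 4.3% × 151/366 = $2,767.5082
Total = $3,271.5246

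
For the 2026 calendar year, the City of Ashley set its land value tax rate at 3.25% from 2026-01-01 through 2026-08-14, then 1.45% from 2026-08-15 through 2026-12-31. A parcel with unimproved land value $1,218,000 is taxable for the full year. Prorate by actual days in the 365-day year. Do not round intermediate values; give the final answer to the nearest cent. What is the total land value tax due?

$31,235.86

2026-01-01 to 2026-08-14: 226 days at 3.25% → $1,218,000 × 3.25% × 226/365 = $24,510.1644
2026-08-15 to 2026-12-31: 139 days at 1.45% → $1,218,000 × 1.45% × 139/365 = $6,725.6959
Total = $31,235.8603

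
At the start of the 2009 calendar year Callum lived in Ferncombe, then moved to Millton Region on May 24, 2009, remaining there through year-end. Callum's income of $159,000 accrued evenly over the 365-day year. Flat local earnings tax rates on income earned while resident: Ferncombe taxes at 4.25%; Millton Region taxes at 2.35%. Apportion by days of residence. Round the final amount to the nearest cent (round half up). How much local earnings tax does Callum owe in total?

Ferncombe, January 1 – May 23, 2009: 143 days → $159,000 × 4.25% × 143/365 = $2,647.4589
Millton Region, May 24 – December 31, 2009: 222 days → $159,000 × 2.35% × 222/365 = $2,272.6110
Total = $4,920.0699

$4,920.07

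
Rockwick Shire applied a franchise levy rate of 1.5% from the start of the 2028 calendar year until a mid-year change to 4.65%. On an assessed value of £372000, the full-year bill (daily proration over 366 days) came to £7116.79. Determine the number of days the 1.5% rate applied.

Let d = days at the first rate; then 366 − d days at the second rate.
£372000 × [1.5%·d + 4.65%·(366−d)] / 366 = £7116.79
Solving gives d = 318, so the new rate took effect on 14 Nov 2028.

318 days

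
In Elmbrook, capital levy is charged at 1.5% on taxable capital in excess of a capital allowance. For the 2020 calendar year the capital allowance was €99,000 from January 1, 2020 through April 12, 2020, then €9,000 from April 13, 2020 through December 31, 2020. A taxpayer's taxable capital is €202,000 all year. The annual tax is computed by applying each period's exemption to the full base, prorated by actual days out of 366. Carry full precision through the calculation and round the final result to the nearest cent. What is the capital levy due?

€2,515.08

January 1 – April 12, 2020: 103 days, exemption €99,000 → (€202,000 − €99,000) × 1.5% × 103/366 = €434.7951
April 13 – December 31, 2020: 263 days, exemption €9,000 → (€202,000 − €9,000) × 1.5% × 263/366 = €2,080.2869
Total = €2,515.0820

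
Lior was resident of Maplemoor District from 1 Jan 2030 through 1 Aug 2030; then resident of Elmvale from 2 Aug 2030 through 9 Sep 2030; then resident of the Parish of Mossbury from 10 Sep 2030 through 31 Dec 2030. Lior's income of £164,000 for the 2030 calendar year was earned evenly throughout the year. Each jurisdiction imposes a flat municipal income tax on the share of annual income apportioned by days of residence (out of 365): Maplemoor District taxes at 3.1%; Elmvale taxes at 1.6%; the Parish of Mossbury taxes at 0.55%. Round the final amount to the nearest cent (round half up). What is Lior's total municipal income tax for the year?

Maplemoor District, 1 Jan – 1 Aug 2030: 213 days → £164,000 × 3.1% × 213/365 = £2,966.8274
Elmvale, 2 Aug – 9 Sep 2030: 39 days → £164,000 × 1.6% × 39/365 = £280.3726
The Parish of Mossbury, 10 Sep – 31 Dec 2030: 113 days → £164,000 × 0.55% × 113/365 = £279.2493
Total = £3,526.4493

£3,526.45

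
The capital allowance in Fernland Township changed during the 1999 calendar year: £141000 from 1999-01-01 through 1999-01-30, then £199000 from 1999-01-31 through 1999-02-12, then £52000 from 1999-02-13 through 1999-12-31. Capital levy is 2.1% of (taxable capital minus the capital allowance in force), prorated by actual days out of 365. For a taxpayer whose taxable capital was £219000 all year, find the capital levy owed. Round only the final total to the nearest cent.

£3243.44

1999-01-01 to 1999-01-30: 30 days, exemption £141000 → (£219000 − £141000) × 2.1% × 30/365 = £134.6301
1999-01-31 to 1999-02-12: 13 days, exemption £199000 → (£219000 − £199000) × 2.1% × 13/365 = £14.9589
1999-02-13 to 1999-12-31: 322 days, exemption £52000 → (£219000 − £52000) × 2.1% × 322/365 = £3093.8466
Total = £3243.4356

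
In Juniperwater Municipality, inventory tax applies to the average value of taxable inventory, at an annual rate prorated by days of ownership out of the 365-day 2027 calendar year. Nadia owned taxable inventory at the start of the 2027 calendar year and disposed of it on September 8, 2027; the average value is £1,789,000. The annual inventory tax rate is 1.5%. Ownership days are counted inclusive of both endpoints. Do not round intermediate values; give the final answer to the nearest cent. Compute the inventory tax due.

£18,453.66

Days held (January 1 – September 8, 2027): 251 out of 365
Tax = £1,789,000 × 1.5% × 251/365 = £18,453.6575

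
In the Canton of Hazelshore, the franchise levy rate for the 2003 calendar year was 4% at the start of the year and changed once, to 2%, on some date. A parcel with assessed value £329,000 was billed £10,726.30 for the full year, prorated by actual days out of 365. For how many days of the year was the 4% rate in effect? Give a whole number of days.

Let d = days at the first rate; then 365 − d days at the second rate.
£329,000 × [4%·d + 2%·(365−d)] / 365 = £10,726.30
Solving gives d = 230, so the new rate took effect on 19 Aug 2003.

230 days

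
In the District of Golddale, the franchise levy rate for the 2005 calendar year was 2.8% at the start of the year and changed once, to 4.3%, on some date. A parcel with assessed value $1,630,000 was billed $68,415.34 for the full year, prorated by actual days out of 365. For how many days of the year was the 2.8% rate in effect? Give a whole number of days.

Let d = days at the first rate; then 365 − d days at the second rate.
$1,630,000 × [2.8%·d + 4.3%·(365−d)] / 365 = $68,415.34
Solving gives d = 25, so the new rate took effect on 26 January 2005.

25 days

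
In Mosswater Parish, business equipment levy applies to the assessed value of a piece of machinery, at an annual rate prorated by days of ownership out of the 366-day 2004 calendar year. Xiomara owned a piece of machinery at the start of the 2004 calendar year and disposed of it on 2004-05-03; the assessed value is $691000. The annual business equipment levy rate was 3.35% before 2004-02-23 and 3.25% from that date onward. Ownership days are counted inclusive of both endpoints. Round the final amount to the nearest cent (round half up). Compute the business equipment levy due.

2004-01-01 to 2004-02-22: 53 days at 3.35% → $691000 × 3.35% × 53/366 = $3352.1052
2004-02-23 to 2004-05-03: 71 days at 3.25% → $691000 × 3.25% × 71/366 = $4356.5096
Total = $7708.6148

$7708.61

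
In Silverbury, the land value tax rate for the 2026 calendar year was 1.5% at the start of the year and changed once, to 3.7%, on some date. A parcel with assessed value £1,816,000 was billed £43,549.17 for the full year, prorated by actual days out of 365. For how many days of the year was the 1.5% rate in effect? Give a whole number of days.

216 days

Let d = days at the first rate; then 365 − d days at the second rate.
£1,816,000 × [1.5%·d + 3.7%·(365−d)] / 365 = £43,549.17
Solving gives d = 216, so the new rate took effect on 5 Aug 2026.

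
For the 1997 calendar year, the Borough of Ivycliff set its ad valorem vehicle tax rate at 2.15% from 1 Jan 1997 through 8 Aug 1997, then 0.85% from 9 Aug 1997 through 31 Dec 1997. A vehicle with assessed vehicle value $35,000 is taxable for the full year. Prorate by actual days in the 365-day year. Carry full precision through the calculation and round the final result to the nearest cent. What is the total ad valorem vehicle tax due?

$571.75

1 Jan – 8 Aug 1997: 220 days at 2.15% → $35,000 × 2.15% × 220/365 = $453.5616
9 Aug – 31 Dec 1997: 145 days at 0.85% → $35,000 × 0.85% × 145/365 = $118.1849
Total = $571.7466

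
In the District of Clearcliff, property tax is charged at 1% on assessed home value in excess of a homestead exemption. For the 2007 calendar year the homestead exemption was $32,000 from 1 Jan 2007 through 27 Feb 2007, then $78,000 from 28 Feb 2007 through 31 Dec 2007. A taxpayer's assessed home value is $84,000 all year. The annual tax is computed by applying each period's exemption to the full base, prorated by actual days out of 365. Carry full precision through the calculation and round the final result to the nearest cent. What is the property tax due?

1 Jan – 27 Feb 2007: 58 days, exemption $32,000 → ($84,000 − $32,000) × 1% × 58/365 = $82.6301
28 Feb – 31 Dec 2007: 307 days, exemption $78,000 → ($84,000 − $78,000) × 1% × 307/365 = $50.4658
Total = $133.0959

$133.10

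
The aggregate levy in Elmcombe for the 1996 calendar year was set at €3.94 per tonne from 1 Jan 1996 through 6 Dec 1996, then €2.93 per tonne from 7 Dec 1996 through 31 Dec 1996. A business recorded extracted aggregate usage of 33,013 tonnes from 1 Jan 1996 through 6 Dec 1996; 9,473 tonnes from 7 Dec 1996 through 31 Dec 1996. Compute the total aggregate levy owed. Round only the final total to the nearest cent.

1 Jan – 6 Dec 1996: 33,013 tonnes at €3.94/tonne → €130071.22
7 Dec – 31 Dec 1996: 9,473 tonnes at €2.93/tonne → €27755.89

€157827.11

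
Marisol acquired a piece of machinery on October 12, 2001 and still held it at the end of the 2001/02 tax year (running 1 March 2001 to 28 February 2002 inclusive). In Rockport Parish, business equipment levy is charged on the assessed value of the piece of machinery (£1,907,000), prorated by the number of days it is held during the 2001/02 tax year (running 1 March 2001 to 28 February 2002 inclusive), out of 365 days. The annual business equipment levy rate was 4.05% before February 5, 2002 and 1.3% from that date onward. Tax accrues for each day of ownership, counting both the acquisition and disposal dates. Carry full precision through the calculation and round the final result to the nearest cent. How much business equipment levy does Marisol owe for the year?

October 12, 2001 – February 4, 2002: 116 days at 4.05% → £1,907,000 × 4.05% × 116/365 = £24,545.4411
February 5 – February 28, 2002: 24 days at 1.3% → £1,907,000 × 1.3% × 24/365 = £1,630.0932
Total = £26,175.5342

£26,175.53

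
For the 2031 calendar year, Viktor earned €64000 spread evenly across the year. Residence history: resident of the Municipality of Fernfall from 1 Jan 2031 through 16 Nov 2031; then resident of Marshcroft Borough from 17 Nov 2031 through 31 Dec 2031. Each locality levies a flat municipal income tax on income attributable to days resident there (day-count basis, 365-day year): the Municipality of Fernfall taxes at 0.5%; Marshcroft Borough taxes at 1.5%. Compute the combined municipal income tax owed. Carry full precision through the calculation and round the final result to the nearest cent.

€398.90

The Municipality of Fernfall, 1 Jan – 16 Nov 2031: 320 days → €64000 × 0.5% × 320/365 = €280.5479
Marshcroft Borough, 17 Nov – 31 Dec 2031: 45 days → €64000 × 1.5% × 45/365 = €118.3562
Total = €398.9041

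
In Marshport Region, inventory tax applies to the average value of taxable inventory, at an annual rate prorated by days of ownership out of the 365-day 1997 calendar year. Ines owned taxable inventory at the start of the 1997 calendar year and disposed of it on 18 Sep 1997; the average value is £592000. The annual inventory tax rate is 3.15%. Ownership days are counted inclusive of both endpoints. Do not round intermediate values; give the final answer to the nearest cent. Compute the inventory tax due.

£13334.60

Days held (1 Jan – 18 Sep 1997): 261 out of 365
Tax = £592000 × 3.15% × 261/365 = £13334.5973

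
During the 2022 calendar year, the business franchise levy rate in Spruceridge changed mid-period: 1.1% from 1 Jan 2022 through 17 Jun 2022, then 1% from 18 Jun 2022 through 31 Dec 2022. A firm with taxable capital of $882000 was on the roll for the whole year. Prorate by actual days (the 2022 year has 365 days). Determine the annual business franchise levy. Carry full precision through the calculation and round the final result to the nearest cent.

$9225.96

1 Jan – 17 Jun 2022: 168 days at 1.1% → $882000 × 1.1% × 168/365 = $4465.5781
18 Jun – 31 Dec 2022: 197 days at 1% → $882000 × 1% × 197/365 = $4760.3836
Total = $9225.9616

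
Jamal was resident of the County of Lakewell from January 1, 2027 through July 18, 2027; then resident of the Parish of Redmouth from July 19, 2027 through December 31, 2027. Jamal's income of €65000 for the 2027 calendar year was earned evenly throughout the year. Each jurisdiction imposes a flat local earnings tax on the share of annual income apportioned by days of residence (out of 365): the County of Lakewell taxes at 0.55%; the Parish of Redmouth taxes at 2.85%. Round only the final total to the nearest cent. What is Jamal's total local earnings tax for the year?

€1037.42

The County of Lakewell, January 1 – July 18, 2027: 199 days → €65000 × 0.55% × 199/365 = €194.9110
The Parish of Redmouth, July 19 – December 31, 2027: 166 days → €65000 × 2.85% × 166/365 = €842.5068
Total = €1037.4178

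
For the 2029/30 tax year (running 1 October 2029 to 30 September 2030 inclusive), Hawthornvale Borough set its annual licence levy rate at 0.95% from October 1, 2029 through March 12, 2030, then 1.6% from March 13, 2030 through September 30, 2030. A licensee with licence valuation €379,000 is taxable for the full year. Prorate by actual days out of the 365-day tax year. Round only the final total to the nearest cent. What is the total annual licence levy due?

October 1, 2029 – March 12, 2030: 163 days at 0.95% → €379,000 × 0.95% × 163/365 = €1,607.8945
March 13 – September 30, 2030: 202 days at 1.6% → €379,000 × 1.6% × 202/365 = €3,355.9671
Total = €4,963.8616

€4,963.86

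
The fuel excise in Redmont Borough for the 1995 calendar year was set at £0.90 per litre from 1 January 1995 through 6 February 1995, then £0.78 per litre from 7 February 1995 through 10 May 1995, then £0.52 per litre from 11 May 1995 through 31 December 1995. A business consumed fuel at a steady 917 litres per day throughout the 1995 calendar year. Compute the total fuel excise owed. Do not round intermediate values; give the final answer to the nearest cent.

1 January – 6 February 1995: 37 days × 917 litres/day = 33,929 litres at £0.90/litre → £30,536.10
7 February – 10 May 1995: 93 days × 917 litres/day = 85,281 litres at £0.78/litre → £66,519.18
11 May – 31 December 1995: 235 days × 917 litres/day = 215,495 litres at £0.52/litre → £112,057.40

£209,112.68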